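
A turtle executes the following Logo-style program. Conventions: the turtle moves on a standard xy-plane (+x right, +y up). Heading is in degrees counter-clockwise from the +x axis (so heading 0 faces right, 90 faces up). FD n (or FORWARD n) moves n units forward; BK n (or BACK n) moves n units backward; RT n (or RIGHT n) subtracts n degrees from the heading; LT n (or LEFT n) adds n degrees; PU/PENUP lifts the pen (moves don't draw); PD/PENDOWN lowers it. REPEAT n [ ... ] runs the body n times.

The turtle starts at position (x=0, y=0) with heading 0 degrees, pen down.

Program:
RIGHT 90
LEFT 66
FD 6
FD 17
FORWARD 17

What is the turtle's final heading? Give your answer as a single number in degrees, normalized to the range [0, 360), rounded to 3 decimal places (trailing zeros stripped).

Executing turtle program step by step:
Start: pos=(0,0), heading=0, pen down
RT 90: heading 0 -> 270
LT 66: heading 270 -> 336
FD 6: (0,0) -> (5.481,-2.44) [heading=336, draw]
FD 17: (5.481,-2.44) -> (21.012,-9.355) [heading=336, draw]
FD 17: (21.012,-9.355) -> (36.542,-16.269) [heading=336, draw]
Final: pos=(36.542,-16.269), heading=336, 3 segment(s) drawn

Answer: 336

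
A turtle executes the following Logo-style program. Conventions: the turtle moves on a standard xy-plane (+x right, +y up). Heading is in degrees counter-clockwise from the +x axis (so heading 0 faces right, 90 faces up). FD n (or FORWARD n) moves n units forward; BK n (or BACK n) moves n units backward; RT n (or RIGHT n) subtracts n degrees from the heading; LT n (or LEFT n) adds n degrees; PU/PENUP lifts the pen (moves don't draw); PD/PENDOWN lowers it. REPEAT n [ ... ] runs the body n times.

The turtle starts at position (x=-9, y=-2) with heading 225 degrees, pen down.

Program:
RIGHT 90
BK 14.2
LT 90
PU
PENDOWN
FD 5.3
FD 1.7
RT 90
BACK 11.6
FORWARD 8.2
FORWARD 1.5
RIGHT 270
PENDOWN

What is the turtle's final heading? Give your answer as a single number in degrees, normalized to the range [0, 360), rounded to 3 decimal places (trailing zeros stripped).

Executing turtle program step by step:
Start: pos=(-9,-2), heading=225, pen down
RT 90: heading 225 -> 135
BK 14.2: (-9,-2) -> (1.041,-12.041) [heading=135, draw]
LT 90: heading 135 -> 225
PU: pen up
PD: pen down
FD 5.3: (1.041,-12.041) -> (-2.707,-15.789) [heading=225, draw]
FD 1.7: (-2.707,-15.789) -> (-3.909,-16.991) [heading=225, draw]
RT 90: heading 225 -> 135
BK 11.6: (-3.909,-16.991) -> (4.294,-25.193) [heading=135, draw]
FD 8.2: (4.294,-25.193) -> (-1.505,-19.395) [heading=135, draw]
FD 1.5: (-1.505,-19.395) -> (-2.565,-18.334) [heading=135, draw]
RT 270: heading 135 -> 225
PD: pen down
Final: pos=(-2.565,-18.334), heading=225, 6 segment(s) drawn

Answer: 225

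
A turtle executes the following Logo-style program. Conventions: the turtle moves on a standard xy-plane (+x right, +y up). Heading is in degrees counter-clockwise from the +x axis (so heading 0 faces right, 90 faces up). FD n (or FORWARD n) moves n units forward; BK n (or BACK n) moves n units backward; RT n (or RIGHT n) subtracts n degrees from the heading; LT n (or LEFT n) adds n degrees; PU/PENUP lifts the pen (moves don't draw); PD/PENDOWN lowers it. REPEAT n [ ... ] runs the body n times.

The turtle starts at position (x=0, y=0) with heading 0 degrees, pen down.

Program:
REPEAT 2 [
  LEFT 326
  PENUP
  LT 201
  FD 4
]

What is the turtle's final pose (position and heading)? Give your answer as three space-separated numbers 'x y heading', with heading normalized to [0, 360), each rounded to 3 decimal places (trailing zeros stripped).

Executing turtle program step by step:
Start: pos=(0,0), heading=0, pen down
REPEAT 2 [
  -- iteration 1/2 --
  LT 326: heading 0 -> 326
  PU: pen up
  LT 201: heading 326 -> 167
  FD 4: (0,0) -> (-3.897,0.9) [heading=167, move]
  -- iteration 2/2 --
  LT 326: heading 167 -> 133
  PU: pen up
  LT 201: heading 133 -> 334
  FD 4: (-3.897,0.9) -> (-0.302,-0.854) [heading=334, move]
]
Final: pos=(-0.302,-0.854), heading=334, 0 segment(s) drawn

Answer: -0.302 -0.854 334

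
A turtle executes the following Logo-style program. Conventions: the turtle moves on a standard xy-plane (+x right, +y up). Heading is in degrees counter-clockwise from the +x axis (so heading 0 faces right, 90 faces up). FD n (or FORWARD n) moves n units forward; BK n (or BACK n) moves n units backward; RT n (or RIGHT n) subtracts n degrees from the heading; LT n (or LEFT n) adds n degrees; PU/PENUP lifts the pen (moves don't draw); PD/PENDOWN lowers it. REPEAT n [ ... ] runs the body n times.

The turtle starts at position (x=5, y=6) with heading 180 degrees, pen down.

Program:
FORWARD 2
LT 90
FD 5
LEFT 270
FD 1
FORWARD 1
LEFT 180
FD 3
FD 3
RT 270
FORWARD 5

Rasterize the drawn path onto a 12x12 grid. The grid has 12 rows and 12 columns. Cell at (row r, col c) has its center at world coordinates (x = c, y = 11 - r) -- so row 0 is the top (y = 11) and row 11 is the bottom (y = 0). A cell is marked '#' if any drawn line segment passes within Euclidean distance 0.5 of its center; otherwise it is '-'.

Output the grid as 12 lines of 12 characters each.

Segment 0: (5,6) -> (3,6)
Segment 1: (3,6) -> (3,1)
Segment 2: (3,1) -> (2,1)
Segment 3: (2,1) -> (1,1)
Segment 4: (1,1) -> (4,1)
Segment 5: (4,1) -> (7,1)
Segment 6: (7,1) -> (7,6)

Answer: ------------
------------
------------
------------
------------
---###-#----
---#---#----
---#---#----
---#---#----
---#---#----
-#######----
------------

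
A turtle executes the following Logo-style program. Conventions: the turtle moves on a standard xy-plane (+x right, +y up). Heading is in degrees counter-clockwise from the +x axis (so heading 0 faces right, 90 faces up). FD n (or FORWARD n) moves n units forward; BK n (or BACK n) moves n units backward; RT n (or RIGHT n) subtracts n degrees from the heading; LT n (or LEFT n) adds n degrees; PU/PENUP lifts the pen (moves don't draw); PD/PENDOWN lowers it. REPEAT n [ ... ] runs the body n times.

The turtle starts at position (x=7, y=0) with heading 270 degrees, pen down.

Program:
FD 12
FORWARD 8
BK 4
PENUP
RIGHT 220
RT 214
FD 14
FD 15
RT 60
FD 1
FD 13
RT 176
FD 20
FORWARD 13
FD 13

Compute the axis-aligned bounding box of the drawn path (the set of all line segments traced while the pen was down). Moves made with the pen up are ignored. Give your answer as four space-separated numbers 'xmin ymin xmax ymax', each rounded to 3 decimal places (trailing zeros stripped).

Answer: 7 -20 7 0

Derivation:
Executing turtle program step by step:
Start: pos=(7,0), heading=270, pen down
FD 12: (7,0) -> (7,-12) [heading=270, draw]
FD 8: (7,-12) -> (7,-20) [heading=270, draw]
BK 4: (7,-20) -> (7,-16) [heading=270, draw]
PU: pen up
RT 220: heading 270 -> 50
RT 214: heading 50 -> 196
FD 14: (7,-16) -> (-6.458,-19.859) [heading=196, move]
FD 15: (-6.458,-19.859) -> (-20.877,-23.993) [heading=196, move]
RT 60: heading 196 -> 136
FD 1: (-20.877,-23.993) -> (-21.596,-23.299) [heading=136, move]
FD 13: (-21.596,-23.299) -> (-30.947,-14.268) [heading=136, move]
RT 176: heading 136 -> 320
FD 20: (-30.947,-14.268) -> (-15.626,-27.124) [heading=320, move]
FD 13: (-15.626,-27.124) -> (-5.668,-35.48) [heading=320, move]
FD 13: (-5.668,-35.48) -> (4.291,-43.836) [heading=320, move]
Final: pos=(4.291,-43.836), heading=320, 3 segment(s) drawn

Segment endpoints: x in {7, 7, 7, 7}, y in {-20, -16, -12, 0}
xmin=7, ymin=-20, xmax=7, ymax=0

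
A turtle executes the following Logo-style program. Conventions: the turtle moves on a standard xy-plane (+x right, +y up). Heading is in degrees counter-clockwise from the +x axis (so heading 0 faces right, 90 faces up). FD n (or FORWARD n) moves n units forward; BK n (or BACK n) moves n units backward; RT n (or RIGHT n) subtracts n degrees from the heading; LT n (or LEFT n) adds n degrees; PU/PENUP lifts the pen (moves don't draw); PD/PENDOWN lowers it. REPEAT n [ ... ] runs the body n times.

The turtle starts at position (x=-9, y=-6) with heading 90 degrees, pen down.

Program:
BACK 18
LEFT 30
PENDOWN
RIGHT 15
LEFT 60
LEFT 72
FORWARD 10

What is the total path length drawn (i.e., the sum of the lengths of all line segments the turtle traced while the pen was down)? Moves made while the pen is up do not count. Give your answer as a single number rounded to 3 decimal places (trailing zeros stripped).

Executing turtle program step by step:
Start: pos=(-9,-6), heading=90, pen down
BK 18: (-9,-6) -> (-9,-24) [heading=90, draw]
LT 30: heading 90 -> 120
PD: pen down
RT 15: heading 120 -> 105
LT 60: heading 105 -> 165
LT 72: heading 165 -> 237
FD 10: (-9,-24) -> (-14.446,-32.387) [heading=237, draw]
Final: pos=(-14.446,-32.387), heading=237, 2 segment(s) drawn

Segment lengths:
  seg 1: (-9,-6) -> (-9,-24), length = 18
  seg 2: (-9,-24) -> (-14.446,-32.387), length = 10
Total = 28

Answer: 28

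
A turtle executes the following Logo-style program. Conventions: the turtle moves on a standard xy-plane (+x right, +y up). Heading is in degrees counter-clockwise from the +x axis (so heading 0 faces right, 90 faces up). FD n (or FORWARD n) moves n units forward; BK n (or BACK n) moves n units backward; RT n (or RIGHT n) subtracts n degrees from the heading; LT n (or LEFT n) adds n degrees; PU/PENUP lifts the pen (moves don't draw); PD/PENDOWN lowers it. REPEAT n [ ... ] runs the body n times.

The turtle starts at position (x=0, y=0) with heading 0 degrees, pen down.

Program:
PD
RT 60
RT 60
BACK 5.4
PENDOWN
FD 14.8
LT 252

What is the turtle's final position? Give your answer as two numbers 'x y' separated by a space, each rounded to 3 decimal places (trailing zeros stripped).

Executing turtle program step by step:
Start: pos=(0,0), heading=0, pen down
PD: pen down
RT 60: heading 0 -> 300
RT 60: heading 300 -> 240
BK 5.4: (0,0) -> (2.7,4.677) [heading=240, draw]
PD: pen down
FD 14.8: (2.7,4.677) -> (-4.7,-8.141) [heading=240, draw]
LT 252: heading 240 -> 132
Final: pos=(-4.7,-8.141), heading=132, 2 segment(s) drawn

Answer: -4.7 -8.141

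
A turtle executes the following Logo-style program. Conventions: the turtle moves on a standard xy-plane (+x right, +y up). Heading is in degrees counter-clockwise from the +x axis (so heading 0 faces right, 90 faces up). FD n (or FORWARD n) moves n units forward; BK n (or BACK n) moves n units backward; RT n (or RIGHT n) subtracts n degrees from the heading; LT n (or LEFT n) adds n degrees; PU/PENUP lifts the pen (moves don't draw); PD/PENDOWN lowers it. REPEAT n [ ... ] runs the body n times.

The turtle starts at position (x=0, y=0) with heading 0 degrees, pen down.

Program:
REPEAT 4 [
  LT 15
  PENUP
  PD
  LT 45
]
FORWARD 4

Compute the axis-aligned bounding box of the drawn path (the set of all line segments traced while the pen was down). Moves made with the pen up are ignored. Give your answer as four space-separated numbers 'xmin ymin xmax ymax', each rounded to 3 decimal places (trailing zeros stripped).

Executing turtle program step by step:
Start: pos=(0,0), heading=0, pen down
REPEAT 4 [
  -- iteration 1/4 --
  LT 15: heading 0 -> 15
  PU: pen up
  PD: pen down
  LT 45: heading 15 -> 60
  -- iteration 2/4 --
  LT 15: heading 60 -> 75
  PU: pen up
  PD: pen down
  LT 45: heading 75 -> 120
  -- iteration 3/4 --
  LT 15: heading 120 -> 135
  PU: pen up
  PD: pen down
  LT 45: heading 135 -> 180
  -- iteration 4/4 --
  LT 15: heading 180 -> 195
  PU: pen up
  PD: pen down
  LT 45: heading 195 -> 240
]
FD 4: (0,0) -> (-2,-3.464) [heading=240, draw]
Final: pos=(-2,-3.464), heading=240, 1 segment(s) drawn

Segment endpoints: x in {-2, 0}, y in {-3.464, 0}
xmin=-2, ymin=-3.464, xmax=0, ymax=0

Answer: -2 -3.464 0 0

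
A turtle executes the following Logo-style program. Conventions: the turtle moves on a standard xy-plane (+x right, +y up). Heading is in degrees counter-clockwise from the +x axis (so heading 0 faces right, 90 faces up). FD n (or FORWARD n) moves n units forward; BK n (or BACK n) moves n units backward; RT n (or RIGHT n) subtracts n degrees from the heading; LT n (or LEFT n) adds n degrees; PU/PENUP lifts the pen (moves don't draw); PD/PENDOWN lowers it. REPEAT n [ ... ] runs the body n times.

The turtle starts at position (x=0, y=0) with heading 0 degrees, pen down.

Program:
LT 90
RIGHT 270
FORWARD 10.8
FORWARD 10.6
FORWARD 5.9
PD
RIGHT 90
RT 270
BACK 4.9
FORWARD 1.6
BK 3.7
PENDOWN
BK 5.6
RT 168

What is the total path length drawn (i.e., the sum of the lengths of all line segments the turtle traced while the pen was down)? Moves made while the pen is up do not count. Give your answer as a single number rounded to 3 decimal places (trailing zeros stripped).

Executing turtle program step by step:
Start: pos=(0,0), heading=0, pen down
LT 90: heading 0 -> 90
RT 270: heading 90 -> 180
FD 10.8: (0,0) -> (-10.8,0) [heading=180, draw]
FD 10.6: (-10.8,0) -> (-21.4,0) [heading=180, draw]
FD 5.9: (-21.4,0) -> (-27.3,0) [heading=180, draw]
PD: pen down
RT 90: heading 180 -> 90
RT 270: heading 90 -> 180
BK 4.9: (-27.3,0) -> (-22.4,0) [heading=180, draw]
FD 1.6: (-22.4,0) -> (-24,0) [heading=180, draw]
BK 3.7: (-24,0) -> (-20.3,0) [heading=180, draw]
PD: pen down
BK 5.6: (-20.3,0) -> (-14.7,0) [heading=180, draw]
RT 168: heading 180 -> 12
Final: pos=(-14.7,0), heading=12, 7 segment(s) drawn

Segment lengths:
  seg 1: (0,0) -> (-10.8,0), length = 10.8
  seg 2: (-10.8,0) -> (-21.4,0), length = 10.6
  seg 3: (-21.4,0) -> (-27.3,0), length = 5.9
  seg 4: (-27.3,0) -> (-22.4,0), length = 4.9
  seg 5: (-22.4,0) -> (-24,0), length = 1.6
  seg 6: (-24,0) -> (-20.3,0), length = 3.7
  seg 7: (-20.3,0) -> (-14.7,0), length = 5.6
Total = 43.1

Answer: 43.1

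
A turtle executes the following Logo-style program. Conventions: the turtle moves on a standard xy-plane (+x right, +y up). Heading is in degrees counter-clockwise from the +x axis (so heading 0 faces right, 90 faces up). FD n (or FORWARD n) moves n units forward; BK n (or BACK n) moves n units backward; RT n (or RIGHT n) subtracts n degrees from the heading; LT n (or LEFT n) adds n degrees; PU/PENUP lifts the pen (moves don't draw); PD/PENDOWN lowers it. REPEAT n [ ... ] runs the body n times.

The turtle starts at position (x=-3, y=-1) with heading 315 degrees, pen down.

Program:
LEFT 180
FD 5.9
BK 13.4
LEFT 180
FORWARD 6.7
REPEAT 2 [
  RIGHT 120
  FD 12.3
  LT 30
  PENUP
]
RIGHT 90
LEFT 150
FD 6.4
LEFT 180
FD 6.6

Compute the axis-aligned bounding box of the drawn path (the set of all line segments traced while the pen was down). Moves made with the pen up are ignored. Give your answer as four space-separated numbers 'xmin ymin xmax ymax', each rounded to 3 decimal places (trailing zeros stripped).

Executing turtle program step by step:
Start: pos=(-3,-1), heading=315, pen down
LT 180: heading 315 -> 135
FD 5.9: (-3,-1) -> (-7.172,3.172) [heading=135, draw]
BK 13.4: (-7.172,3.172) -> (2.303,-6.303) [heading=135, draw]
LT 180: heading 135 -> 315
FD 6.7: (2.303,-6.303) -> (7.041,-11.041) [heading=315, draw]
REPEAT 2 [
  -- iteration 1/2 --
  RT 120: heading 315 -> 195
  FD 12.3: (7.041,-11.041) -> (-4.84,-14.224) [heading=195, draw]
  LT 30: heading 195 -> 225
  PU: pen up
  -- iteration 2/2 --
  RT 120: heading 225 -> 105
  FD 12.3: (-4.84,-14.224) -> (-8.023,-2.344) [heading=105, move]
  LT 30: heading 105 -> 135
  PU: pen up
]
RT 90: heading 135 -> 45
LT 150: heading 45 -> 195
FD 6.4: (-8.023,-2.344) -> (-14.205,-4) [heading=195, move]
LT 180: heading 195 -> 15
FD 6.6: (-14.205,-4) -> (-7.83,-2.292) [heading=15, move]
Final: pos=(-7.83,-2.292), heading=15, 4 segment(s) drawn

Segment endpoints: x in {-7.172, -4.84, -3, 2.303, 7.041}, y in {-14.224, -11.041, -6.303, -1, 3.172}
xmin=-7.172, ymin=-14.224, xmax=7.041, ymax=3.172

Answer: -7.172 -14.224 7.041 3.172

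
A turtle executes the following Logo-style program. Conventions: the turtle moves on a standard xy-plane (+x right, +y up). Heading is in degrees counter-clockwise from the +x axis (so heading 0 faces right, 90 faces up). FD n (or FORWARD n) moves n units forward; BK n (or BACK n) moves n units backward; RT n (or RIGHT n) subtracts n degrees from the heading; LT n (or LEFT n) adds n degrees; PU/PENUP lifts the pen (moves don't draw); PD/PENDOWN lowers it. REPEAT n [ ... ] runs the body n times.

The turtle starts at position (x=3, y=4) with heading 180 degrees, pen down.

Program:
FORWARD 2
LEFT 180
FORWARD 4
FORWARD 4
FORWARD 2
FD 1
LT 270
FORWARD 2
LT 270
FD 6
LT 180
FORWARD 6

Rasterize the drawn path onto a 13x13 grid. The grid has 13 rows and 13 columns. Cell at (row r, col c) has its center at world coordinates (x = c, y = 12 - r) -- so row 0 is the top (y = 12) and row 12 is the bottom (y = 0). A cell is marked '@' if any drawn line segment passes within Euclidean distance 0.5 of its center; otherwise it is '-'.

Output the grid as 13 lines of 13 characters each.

Segment 0: (3,4) -> (1,4)
Segment 1: (1,4) -> (5,4)
Segment 2: (5,4) -> (9,4)
Segment 3: (9,4) -> (11,4)
Segment 4: (11,4) -> (12,4)
Segment 5: (12,4) -> (12,2)
Segment 6: (12,2) -> (6,2)
Segment 7: (6,2) -> (12,2)

Answer: -------------
-------------
-------------
-------------
-------------
-------------
-------------
-------------
-@@@@@@@@@@@@
------------@
------@@@@@@@
-------------
-------------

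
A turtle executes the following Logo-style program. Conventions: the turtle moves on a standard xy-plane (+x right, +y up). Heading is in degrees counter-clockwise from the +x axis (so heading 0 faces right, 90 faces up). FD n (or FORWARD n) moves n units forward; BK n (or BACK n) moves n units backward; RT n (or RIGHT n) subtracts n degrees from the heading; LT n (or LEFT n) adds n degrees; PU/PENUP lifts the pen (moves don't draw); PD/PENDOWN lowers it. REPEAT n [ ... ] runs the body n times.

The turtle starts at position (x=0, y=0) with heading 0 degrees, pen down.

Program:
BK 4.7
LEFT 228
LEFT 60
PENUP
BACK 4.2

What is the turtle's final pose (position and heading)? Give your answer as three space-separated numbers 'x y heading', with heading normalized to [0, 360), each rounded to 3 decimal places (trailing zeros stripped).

Answer: -5.998 3.994 288

Derivation:
Executing turtle program step by step:
Start: pos=(0,0), heading=0, pen down
BK 4.7: (0,0) -> (-4.7,0) [heading=0, draw]
LT 228: heading 0 -> 228
LT 60: heading 228 -> 288
PU: pen up
BK 4.2: (-4.7,0) -> (-5.998,3.994) [heading=288, move]
Final: pos=(-5.998,3.994), heading=288, 1 segment(s) drawn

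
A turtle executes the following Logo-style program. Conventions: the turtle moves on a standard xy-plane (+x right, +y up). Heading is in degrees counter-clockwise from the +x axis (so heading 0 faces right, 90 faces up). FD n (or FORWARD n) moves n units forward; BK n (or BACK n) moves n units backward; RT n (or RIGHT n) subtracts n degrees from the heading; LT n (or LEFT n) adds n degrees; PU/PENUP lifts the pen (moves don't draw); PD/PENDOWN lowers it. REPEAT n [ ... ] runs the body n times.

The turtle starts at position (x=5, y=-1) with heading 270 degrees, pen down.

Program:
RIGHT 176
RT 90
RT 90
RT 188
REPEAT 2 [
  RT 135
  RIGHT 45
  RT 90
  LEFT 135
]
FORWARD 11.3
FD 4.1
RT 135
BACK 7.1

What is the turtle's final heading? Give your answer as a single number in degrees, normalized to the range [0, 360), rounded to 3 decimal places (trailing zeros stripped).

Executing turtle program step by step:
Start: pos=(5,-1), heading=270, pen down
RT 176: heading 270 -> 94
RT 90: heading 94 -> 4
RT 90: heading 4 -> 274
RT 188: heading 274 -> 86
REPEAT 2 [
  -- iteration 1/2 --
  RT 135: heading 86 -> 311
  RT 45: heading 311 -> 266
  RT 90: heading 266 -> 176
  LT 135: heading 176 -> 311
  -- iteration 2/2 --
  RT 135: heading 311 -> 176
  RT 45: heading 176 -> 131
  RT 90: heading 131 -> 41
  LT 135: heading 41 -> 176
]
FD 11.3: (5,-1) -> (-6.272,-0.212) [heading=176, draw]
FD 4.1: (-6.272,-0.212) -> (-10.362,0.074) [heading=176, draw]
RT 135: heading 176 -> 41
BK 7.1: (-10.362,0.074) -> (-15.721,-4.584) [heading=41, draw]
Final: pos=(-15.721,-4.584), heading=41, 3 segment(s) drawn

Answer: 41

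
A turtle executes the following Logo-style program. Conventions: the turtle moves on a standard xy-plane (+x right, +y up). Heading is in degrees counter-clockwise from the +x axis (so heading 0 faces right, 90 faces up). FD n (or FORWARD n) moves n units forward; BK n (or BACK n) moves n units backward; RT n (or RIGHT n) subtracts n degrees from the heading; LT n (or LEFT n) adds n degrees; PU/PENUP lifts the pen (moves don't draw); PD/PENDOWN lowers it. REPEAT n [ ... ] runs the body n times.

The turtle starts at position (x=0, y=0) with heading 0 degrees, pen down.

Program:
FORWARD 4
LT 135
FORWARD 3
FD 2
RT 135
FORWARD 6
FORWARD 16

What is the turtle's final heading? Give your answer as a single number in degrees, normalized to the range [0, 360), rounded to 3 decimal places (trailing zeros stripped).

Answer: 0

Derivation:
Executing turtle program step by step:
Start: pos=(0,0), heading=0, pen down
FD 4: (0,0) -> (4,0) [heading=0, draw]
LT 135: heading 0 -> 135
FD 3: (4,0) -> (1.879,2.121) [heading=135, draw]
FD 2: (1.879,2.121) -> (0.464,3.536) [heading=135, draw]
RT 135: heading 135 -> 0
FD 6: (0.464,3.536) -> (6.464,3.536) [heading=0, draw]
FD 16: (6.464,3.536) -> (22.464,3.536) [heading=0, draw]
Final: pos=(22.464,3.536), heading=0, 5 segment(s) drawn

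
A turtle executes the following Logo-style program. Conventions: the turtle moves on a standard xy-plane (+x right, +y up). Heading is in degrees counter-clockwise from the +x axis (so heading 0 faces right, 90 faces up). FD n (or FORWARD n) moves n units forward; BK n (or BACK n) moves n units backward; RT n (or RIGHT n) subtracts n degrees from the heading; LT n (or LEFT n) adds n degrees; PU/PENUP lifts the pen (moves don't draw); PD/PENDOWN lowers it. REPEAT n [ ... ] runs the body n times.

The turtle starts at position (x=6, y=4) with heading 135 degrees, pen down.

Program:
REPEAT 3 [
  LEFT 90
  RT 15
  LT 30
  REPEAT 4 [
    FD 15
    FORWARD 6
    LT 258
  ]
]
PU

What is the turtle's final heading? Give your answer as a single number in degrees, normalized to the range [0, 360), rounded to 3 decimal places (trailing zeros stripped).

Answer: 306

Derivation:
Executing turtle program step by step:
Start: pos=(6,4), heading=135, pen down
REPEAT 3 [
  -- iteration 1/3 --
  LT 90: heading 135 -> 225
  RT 15: heading 225 -> 210
  LT 30: heading 210 -> 240
  REPEAT 4 [
    -- iteration 1/4 --
    FD 15: (6,4) -> (-1.5,-8.99) [heading=240, draw]
    FD 6: (-1.5,-8.99) -> (-4.5,-14.187) [heading=240, draw]
    LT 258: heading 240 -> 138
    -- iteration 2/4 --
    FD 15: (-4.5,-14.187) -> (-15.647,-4.15) [heading=138, draw]
    FD 6: (-15.647,-4.15) -> (-20.106,-0.135) [heading=138, draw]
    LT 258: heading 138 -> 36
    -- iteration 3/4 --
    FD 15: (-20.106,-0.135) -> (-7.971,8.682) [heading=36, draw]
    FD 6: (-7.971,8.682) -> (-3.117,12.209) [heading=36, draw]
    LT 258: heading 36 -> 294
    -- iteration 4/4 --
    FD 15: (-3.117,12.209) -> (2.984,-1.494) [heading=294, draw]
    FD 6: (2.984,-1.494) -> (5.425,-6.976) [heading=294, draw]
    LT 258: heading 294 -> 192
  ]
  -- iteration 2/3 --
  LT 90: heading 192 -> 282
  RT 15: heading 282 -> 267
  LT 30: heading 267 -> 297
  REPEAT 4 [
    -- iteration 1/4 --
    FD 15: (5.425,-6.976) -> (12.235,-20.341) [heading=297, draw]
    FD 6: (12.235,-20.341) -> (14.959,-25.687) [heading=297, draw]
    LT 258: heading 297 -> 195
    -- iteration 2/4 --
    FD 15: (14.959,-25.687) -> (0.47,-29.569) [heading=195, draw]
    FD 6: (0.47,-29.569) -> (-5.326,-31.122) [heading=195, draw]
    LT 258: heading 195 -> 93
    -- iteration 3/4 --
    FD 15: (-5.326,-31.122) -> (-6.111,-16.143) [heading=93, draw]
    FD 6: (-6.111,-16.143) -> (-6.425,-10.151) [heading=93, draw]
    LT 258: heading 93 -> 351
    -- iteration 4/4 --
    FD 15: (-6.425,-10.151) -> (8.39,-12.497) [heading=351, draw]
    FD 6: (8.39,-12.497) -> (14.317,-13.436) [heading=351, draw]
    LT 258: heading 351 -> 249
  ]
  -- iteration 3/3 --
  LT 90: heading 249 -> 339
  RT 15: heading 339 -> 324
  LT 30: heading 324 -> 354
  REPEAT 4 [
    -- iteration 1/4 --
    FD 15: (14.317,-13.436) -> (29.234,-15.004) [heading=354, draw]
    FD 6: (29.234,-15.004) -> (35.202,-15.631) [heading=354, draw]
    LT 258: heading 354 -> 252
    -- iteration 2/4 --
    FD 15: (35.202,-15.631) -> (30.566,-29.897) [heading=252, draw]
    FD 6: (30.566,-29.897) -> (28.712,-35.603) [heading=252, draw]
    LT 258: heading 252 -> 150
    -- iteration 3/4 --
    FD 15: (28.712,-35.603) -> (15.722,-28.103) [heading=150, draw]
    FD 6: (15.722,-28.103) -> (10.526,-25.103) [heading=150, draw]
    LT 258: heading 150 -> 48
    -- iteration 4/4 --
    FD 15: (10.526,-25.103) -> (20.563,-13.956) [heading=48, draw]
    FD 6: (20.563,-13.956) -> (24.577,-9.497) [heading=48, draw]
    LT 258: heading 48 -> 306
  ]
]
PU: pen up
Final: pos=(24.577,-9.497), heading=306, 24 segment(s) drawn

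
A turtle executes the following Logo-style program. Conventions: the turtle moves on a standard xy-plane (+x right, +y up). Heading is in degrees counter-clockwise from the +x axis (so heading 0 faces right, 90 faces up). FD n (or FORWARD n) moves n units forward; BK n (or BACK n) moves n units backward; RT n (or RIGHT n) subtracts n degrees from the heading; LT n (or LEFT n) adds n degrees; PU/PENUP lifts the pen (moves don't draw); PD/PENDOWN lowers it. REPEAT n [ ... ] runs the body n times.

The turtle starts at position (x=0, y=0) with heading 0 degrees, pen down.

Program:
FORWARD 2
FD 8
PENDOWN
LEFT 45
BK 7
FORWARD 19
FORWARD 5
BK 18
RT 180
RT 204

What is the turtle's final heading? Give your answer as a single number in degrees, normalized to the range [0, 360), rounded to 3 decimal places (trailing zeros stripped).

Answer: 21

Derivation:
Executing turtle program step by step:
Start: pos=(0,0), heading=0, pen down
FD 2: (0,0) -> (2,0) [heading=0, draw]
FD 8: (2,0) -> (10,0) [heading=0, draw]
PD: pen down
LT 45: heading 0 -> 45
BK 7: (10,0) -> (5.05,-4.95) [heading=45, draw]
FD 19: (5.05,-4.95) -> (18.485,8.485) [heading=45, draw]
FD 5: (18.485,8.485) -> (22.021,12.021) [heading=45, draw]
BK 18: (22.021,12.021) -> (9.293,-0.707) [heading=45, draw]
RT 180: heading 45 -> 225
RT 204: heading 225 -> 21
Final: pos=(9.293,-0.707), heading=21, 6 segment(s) drawn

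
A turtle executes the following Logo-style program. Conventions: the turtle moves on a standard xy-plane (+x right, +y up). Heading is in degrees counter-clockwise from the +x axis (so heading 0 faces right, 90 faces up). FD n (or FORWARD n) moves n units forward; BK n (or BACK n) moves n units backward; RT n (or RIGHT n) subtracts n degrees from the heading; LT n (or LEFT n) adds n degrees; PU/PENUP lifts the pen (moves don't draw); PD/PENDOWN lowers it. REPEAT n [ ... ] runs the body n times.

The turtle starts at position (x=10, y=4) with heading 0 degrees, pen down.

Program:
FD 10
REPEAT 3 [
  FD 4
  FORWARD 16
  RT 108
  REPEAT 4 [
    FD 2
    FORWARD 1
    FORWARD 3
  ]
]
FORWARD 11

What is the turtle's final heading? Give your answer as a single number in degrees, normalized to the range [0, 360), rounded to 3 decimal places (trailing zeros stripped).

Answer: 36

Derivation:
Executing turtle program step by step:
Start: pos=(10,4), heading=0, pen down
FD 10: (10,4) -> (20,4) [heading=0, draw]
REPEAT 3 [
  -- iteration 1/3 --
  FD 4: (20,4) -> (24,4) [heading=0, draw]
  FD 16: (24,4) -> (40,4) [heading=0, draw]
  RT 108: heading 0 -> 252
  REPEAT 4 [
    -- iteration 1/4 --
    FD 2: (40,4) -> (39.382,2.098) [heading=252, draw]
    FD 1: (39.382,2.098) -> (39.073,1.147) [heading=252, draw]
    FD 3: (39.073,1.147) -> (38.146,-1.706) [heading=252, draw]
    -- iteration 2/4 --
    FD 2: (38.146,-1.706) -> (37.528,-3.608) [heading=252, draw]
    FD 1: (37.528,-3.608) -> (37.219,-4.56) [heading=252, draw]
    FD 3: (37.219,-4.56) -> (36.292,-7.413) [heading=252, draw]
    -- iteration 3/4 --
    FD 2: (36.292,-7.413) -> (35.674,-9.315) [heading=252, draw]
    FD 1: (35.674,-9.315) -> (35.365,-10.266) [heading=252, draw]
    FD 3: (35.365,-10.266) -> (34.438,-13.119) [heading=252, draw]
    -- iteration 4/4 --
    FD 2: (34.438,-13.119) -> (33.82,-15.021) [heading=252, draw]
    FD 1: (33.82,-15.021) -> (33.511,-15.972) [heading=252, draw]
    FD 3: (33.511,-15.972) -> (32.584,-18.825) [heading=252, draw]
  ]
  -- iteration 2/3 --
  FD 4: (32.584,-18.825) -> (31.348,-22.63) [heading=252, draw]
  FD 16: (31.348,-22.63) -> (26.403,-37.846) [heading=252, draw]
  RT 108: heading 252 -> 144
  REPEAT 4 [
    -- iteration 1/4 --
    FD 2: (26.403,-37.846) -> (24.785,-36.671) [heading=144, draw]
    FD 1: (24.785,-36.671) -> (23.976,-36.083) [heading=144, draw]
    FD 3: (23.976,-36.083) -> (21.549,-34.32) [heading=144, draw]
    -- iteration 2/4 --
    FD 2: (21.549,-34.32) -> (19.931,-33.144) [heading=144, draw]
    FD 1: (19.931,-33.144) -> (19.122,-32.556) [heading=144, draw]
    FD 3: (19.122,-32.556) -> (16.695,-30.793) [heading=144, draw]
    -- iteration 3/4 --
    FD 2: (16.695,-30.793) -> (15.077,-29.617) [heading=144, draw]
    FD 1: (15.077,-29.617) -> (14.268,-29.03) [heading=144, draw]
    FD 3: (14.268,-29.03) -> (11.841,-27.266) [heading=144, draw]
    -- iteration 4/4 --
    FD 2: (11.841,-27.266) -> (10.223,-26.091) [heading=144, draw]
    FD 1: (10.223,-26.091) -> (9.414,-25.503) [heading=144, draw]
    FD 3: (9.414,-25.503) -> (6.987,-23.74) [heading=144, draw]
  ]
  -- iteration 3/3 --
  FD 4: (6.987,-23.74) -> (3.751,-21.388) [heading=144, draw]
  FD 16: (3.751,-21.388) -> (-9.193,-11.984) [heading=144, draw]
  RT 108: heading 144 -> 36
  REPEAT 4 [
    -- iteration 1/4 --
    FD 2: (-9.193,-11.984) -> (-7.575,-10.808) [heading=36, draw]
    FD 1: (-7.575,-10.808) -> (-6.766,-10.221) [heading=36, draw]
    FD 3: (-6.766,-10.221) -> (-4.339,-8.457) [heading=36, draw]
    -- iteration 2/4 --
    FD 2: (-4.339,-8.457) -> (-2.721,-7.282) [heading=36, draw]
    FD 1: (-2.721,-7.282) -> (-1.912,-6.694) [heading=36, draw]
    FD 3: (-1.912,-6.694) -> (0.515,-4.931) [heading=36, draw]
    -- iteration 3/4 --
    FD 2: (0.515,-4.931) -> (2.133,-3.755) [heading=36, draw]
    FD 1: (2.133,-3.755) -> (2.942,-3.167) [heading=36, draw]
    FD 3: (2.942,-3.167) -> (5.369,-1.404) [heading=36, draw]
    -- iteration 4/4 --
    FD 2: (5.369,-1.404) -> (6.987,-0.228) [heading=36, draw]
    FD 1: (6.987,-0.228) -> (7.796,0.36) [heading=36, draw]
    FD 3: (7.796,0.36) -> (10.223,2.123) [heading=36, draw]
  ]
]
FD 11: (10.223,2.123) -> (19.122,8.589) [heading=36, draw]
Final: pos=(19.122,8.589), heading=36, 44 segment(s) drawn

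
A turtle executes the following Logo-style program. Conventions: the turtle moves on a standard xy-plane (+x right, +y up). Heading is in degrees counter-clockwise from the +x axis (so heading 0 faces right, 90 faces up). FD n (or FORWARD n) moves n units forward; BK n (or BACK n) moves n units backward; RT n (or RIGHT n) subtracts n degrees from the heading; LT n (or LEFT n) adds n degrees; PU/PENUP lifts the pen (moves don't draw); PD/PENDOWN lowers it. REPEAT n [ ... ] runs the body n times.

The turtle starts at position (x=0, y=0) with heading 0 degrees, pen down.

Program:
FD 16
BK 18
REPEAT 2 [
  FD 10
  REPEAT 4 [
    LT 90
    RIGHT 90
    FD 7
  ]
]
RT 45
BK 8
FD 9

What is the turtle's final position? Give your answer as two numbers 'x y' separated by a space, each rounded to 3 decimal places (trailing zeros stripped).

Executing turtle program step by step:
Start: pos=(0,0), heading=0, pen down
FD 16: (0,0) -> (16,0) [heading=0, draw]
BK 18: (16,0) -> (-2,0) [heading=0, draw]
REPEAT 2 [
  -- iteration 1/2 --
  FD 10: (-2,0) -> (8,0) [heading=0, draw]
  REPEAT 4 [
    -- iteration 1/4 --
    LT 90: heading 0 -> 90
    RT 90: heading 90 -> 0
    FD 7: (8,0) -> (15,0) [heading=0, draw]
    -- iteration 2/4 --
    LT 90: heading 0 -> 90
    RT 90: heading 90 -> 0
    FD 7: (15,0) -> (22,0) [heading=0, draw]
    -- iteration 3/4 --
    LT 90: heading 0 -> 90
    RT 90: heading 90 -> 0
    FD 7: (22,0) -> (29,0) [heading=0, draw]
    -- iteration 4/4 --
    LT 90: heading 0 -> 90
    RT 90: heading 90 -> 0
    FD 7: (29,0) -> (36,0) [heading=0, draw]
  ]
  -- iteration 2/2 --
  FD 10: (36,0) -> (46,0) [heading=0, draw]
  REPEAT 4 [
    -- iteration 1/4 --
    LT 90: heading 0 -> 90
    RT 90: heading 90 -> 0
    FD 7: (46,0) -> (53,0) [heading=0, draw]
    -- iteration 2/4 --
    LT 90: heading 0 -> 90
    RT 90: heading 90 -> 0
    FD 7: (53,0) -> (60,0) [heading=0, draw]
    -- iteration 3/4 --
    LT 90: heading 0 -> 90
    RT 90: heading 90 -> 0
    FD 7: (60,0) -> (67,0) [heading=0, draw]
    -- iteration 4/4 --
    LT 90: heading 0 -> 90
    RT 90: heading 90 -> 0
    FD 7: (67,0) -> (74,0) [heading=0, draw]
  ]
]
RT 45: heading 0 -> 315
BK 8: (74,0) -> (68.343,5.657) [heading=315, draw]
FD 9: (68.343,5.657) -> (74.707,-0.707) [heading=315, draw]
Final: pos=(74.707,-0.707), heading=315, 14 segment(s) drawn

Answer: 74.707 -0.707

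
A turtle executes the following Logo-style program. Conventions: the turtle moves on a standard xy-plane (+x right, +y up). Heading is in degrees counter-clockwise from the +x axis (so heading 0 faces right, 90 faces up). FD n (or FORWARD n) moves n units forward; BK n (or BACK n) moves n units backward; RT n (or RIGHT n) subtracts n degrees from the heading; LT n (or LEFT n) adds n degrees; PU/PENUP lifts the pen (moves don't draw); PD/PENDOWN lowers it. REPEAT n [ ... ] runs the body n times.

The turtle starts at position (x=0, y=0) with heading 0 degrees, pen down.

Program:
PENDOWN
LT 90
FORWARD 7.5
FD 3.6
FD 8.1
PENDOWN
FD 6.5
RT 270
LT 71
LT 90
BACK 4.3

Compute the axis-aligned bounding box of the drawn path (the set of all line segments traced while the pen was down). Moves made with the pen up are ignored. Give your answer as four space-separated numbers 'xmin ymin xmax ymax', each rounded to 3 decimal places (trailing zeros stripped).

Executing turtle program step by step:
Start: pos=(0,0), heading=0, pen down
PD: pen down
LT 90: heading 0 -> 90
FD 7.5: (0,0) -> (0,7.5) [heading=90, draw]
FD 3.6: (0,7.5) -> (0,11.1) [heading=90, draw]
FD 8.1: (0,11.1) -> (0,19.2) [heading=90, draw]
PD: pen down
FD 6.5: (0,19.2) -> (0,25.7) [heading=90, draw]
RT 270: heading 90 -> 180
LT 71: heading 180 -> 251
LT 90: heading 251 -> 341
BK 4.3: (0,25.7) -> (-4.066,27.1) [heading=341, draw]
Final: pos=(-4.066,27.1), heading=341, 5 segment(s) drawn

Segment endpoints: x in {-4.066, 0, 0, 0, 0, 0}, y in {0, 7.5, 11.1, 19.2, 25.7, 27.1}
xmin=-4.066, ymin=0, xmax=0, ymax=27.1

Answer: -4.066 0 0 27.1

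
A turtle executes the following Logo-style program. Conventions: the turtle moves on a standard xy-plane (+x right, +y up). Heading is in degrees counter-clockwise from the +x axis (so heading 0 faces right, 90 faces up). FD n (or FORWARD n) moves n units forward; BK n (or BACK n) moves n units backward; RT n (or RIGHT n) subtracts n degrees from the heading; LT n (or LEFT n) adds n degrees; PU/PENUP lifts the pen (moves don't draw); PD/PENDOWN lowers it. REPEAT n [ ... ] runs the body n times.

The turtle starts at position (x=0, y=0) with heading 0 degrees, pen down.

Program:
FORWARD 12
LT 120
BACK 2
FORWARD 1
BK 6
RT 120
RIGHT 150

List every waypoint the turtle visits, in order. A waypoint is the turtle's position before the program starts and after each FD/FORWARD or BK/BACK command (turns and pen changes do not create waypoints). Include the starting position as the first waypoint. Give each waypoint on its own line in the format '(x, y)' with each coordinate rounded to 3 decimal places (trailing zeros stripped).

Executing turtle program step by step:
Start: pos=(0,0), heading=0, pen down
FD 12: (0,0) -> (12,0) [heading=0, draw]
LT 120: heading 0 -> 120
BK 2: (12,0) -> (13,-1.732) [heading=120, draw]
FD 1: (13,-1.732) -> (12.5,-0.866) [heading=120, draw]
BK 6: (12.5,-0.866) -> (15.5,-6.062) [heading=120, draw]
RT 120: heading 120 -> 0
RT 150: heading 0 -> 210
Final: pos=(15.5,-6.062), heading=210, 4 segment(s) drawn
Waypoints (5 total):
(0, 0)
(12, 0)
(13, -1.732)
(12.5, -0.866)
(15.5, -6.062)

Answer: (0, 0)
(12, 0)
(13, -1.732)
(12.5, -0.866)
(15.5, -6.062)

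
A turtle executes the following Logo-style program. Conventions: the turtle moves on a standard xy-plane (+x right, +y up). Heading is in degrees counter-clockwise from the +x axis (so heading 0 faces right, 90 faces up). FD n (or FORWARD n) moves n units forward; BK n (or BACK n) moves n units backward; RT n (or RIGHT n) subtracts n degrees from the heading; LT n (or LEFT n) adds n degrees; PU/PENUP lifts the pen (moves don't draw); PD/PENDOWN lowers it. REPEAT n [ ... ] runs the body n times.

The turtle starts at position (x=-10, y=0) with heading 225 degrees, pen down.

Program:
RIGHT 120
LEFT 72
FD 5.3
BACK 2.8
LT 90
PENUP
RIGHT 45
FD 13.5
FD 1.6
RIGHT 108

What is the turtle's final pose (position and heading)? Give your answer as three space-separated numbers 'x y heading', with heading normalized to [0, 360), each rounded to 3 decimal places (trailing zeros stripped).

Executing turtle program step by step:
Start: pos=(-10,0), heading=225, pen down
RT 120: heading 225 -> 105
LT 72: heading 105 -> 177
FD 5.3: (-10,0) -> (-15.293,0.277) [heading=177, draw]
BK 2.8: (-15.293,0.277) -> (-12.497,0.131) [heading=177, draw]
LT 90: heading 177 -> 267
PU: pen up
RT 45: heading 267 -> 222
FD 13.5: (-12.497,0.131) -> (-22.529,-8.902) [heading=222, move]
FD 1.6: (-22.529,-8.902) -> (-23.718,-9.973) [heading=222, move]
RT 108: heading 222 -> 114
Final: pos=(-23.718,-9.973), heading=114, 2 segment(s) drawn

Answer: -23.718 -9.973 114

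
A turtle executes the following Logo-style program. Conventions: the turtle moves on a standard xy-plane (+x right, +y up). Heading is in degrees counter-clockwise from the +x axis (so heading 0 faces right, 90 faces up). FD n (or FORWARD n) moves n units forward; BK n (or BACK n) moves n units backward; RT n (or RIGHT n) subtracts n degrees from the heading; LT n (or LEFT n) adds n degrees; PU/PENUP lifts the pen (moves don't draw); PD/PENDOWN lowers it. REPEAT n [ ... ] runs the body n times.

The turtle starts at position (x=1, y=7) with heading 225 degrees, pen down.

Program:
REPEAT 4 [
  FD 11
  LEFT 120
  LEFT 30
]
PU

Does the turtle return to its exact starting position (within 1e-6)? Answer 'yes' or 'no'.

Executing turtle program step by step:
Start: pos=(1,7), heading=225, pen down
REPEAT 4 [
  -- iteration 1/4 --
  FD 11: (1,7) -> (-6.778,-0.778) [heading=225, draw]
  LT 120: heading 225 -> 345
  LT 30: heading 345 -> 15
  -- iteration 2/4 --
  FD 11: (-6.778,-0.778) -> (3.847,2.069) [heading=15, draw]
  LT 120: heading 15 -> 135
  LT 30: heading 135 -> 165
  -- iteration 3/4 --
  FD 11: (3.847,2.069) -> (-6.778,4.916) [heading=165, draw]
  LT 120: heading 165 -> 285
  LT 30: heading 285 -> 315
  -- iteration 4/4 --
  FD 11: (-6.778,4.916) -> (1,-2.862) [heading=315, draw]
  LT 120: heading 315 -> 75
  LT 30: heading 75 -> 105
]
PU: pen up
Final: pos=(1,-2.862), heading=105, 4 segment(s) drawn

Start position: (1, 7)
Final position: (1, -2.862)
Distance = 9.862; >= 1e-6 -> NOT closed

Answer: no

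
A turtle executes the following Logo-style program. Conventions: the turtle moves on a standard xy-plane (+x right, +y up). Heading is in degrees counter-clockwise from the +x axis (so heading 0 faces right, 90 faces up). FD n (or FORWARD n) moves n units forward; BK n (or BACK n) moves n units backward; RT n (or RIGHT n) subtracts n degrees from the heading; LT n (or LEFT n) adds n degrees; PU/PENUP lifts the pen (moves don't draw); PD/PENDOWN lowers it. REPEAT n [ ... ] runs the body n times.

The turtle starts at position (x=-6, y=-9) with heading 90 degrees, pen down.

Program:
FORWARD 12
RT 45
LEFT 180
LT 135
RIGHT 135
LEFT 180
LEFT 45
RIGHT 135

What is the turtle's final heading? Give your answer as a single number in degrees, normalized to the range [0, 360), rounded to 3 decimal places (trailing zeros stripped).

Executing turtle program step by step:
Start: pos=(-6,-9), heading=90, pen down
FD 12: (-6,-9) -> (-6,3) [heading=90, draw]
RT 45: heading 90 -> 45
LT 180: heading 45 -> 225
LT 135: heading 225 -> 0
RT 135: heading 0 -> 225
LT 180: heading 225 -> 45
LT 45: heading 45 -> 90
RT 135: heading 90 -> 315
Final: pos=(-6,3), heading=315, 1 segment(s) drawn

Answer: 315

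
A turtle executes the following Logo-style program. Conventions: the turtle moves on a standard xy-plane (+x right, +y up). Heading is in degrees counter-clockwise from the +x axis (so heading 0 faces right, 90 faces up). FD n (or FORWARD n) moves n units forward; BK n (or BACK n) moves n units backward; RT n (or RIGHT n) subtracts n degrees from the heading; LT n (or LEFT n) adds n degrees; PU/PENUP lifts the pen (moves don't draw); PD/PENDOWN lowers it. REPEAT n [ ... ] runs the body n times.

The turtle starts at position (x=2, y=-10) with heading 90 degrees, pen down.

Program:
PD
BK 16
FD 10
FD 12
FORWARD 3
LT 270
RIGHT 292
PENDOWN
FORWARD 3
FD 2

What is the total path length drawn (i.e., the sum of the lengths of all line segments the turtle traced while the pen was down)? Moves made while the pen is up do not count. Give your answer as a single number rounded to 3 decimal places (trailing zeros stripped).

Executing turtle program step by step:
Start: pos=(2,-10), heading=90, pen down
PD: pen down
BK 16: (2,-10) -> (2,-26) [heading=90, draw]
FD 10: (2,-26) -> (2,-16) [heading=90, draw]
FD 12: (2,-16) -> (2,-4) [heading=90, draw]
FD 3: (2,-4) -> (2,-1) [heading=90, draw]
LT 270: heading 90 -> 0
RT 292: heading 0 -> 68
PD: pen down
FD 3: (2,-1) -> (3.124,1.782) [heading=68, draw]
FD 2: (3.124,1.782) -> (3.873,3.636) [heading=68, draw]
Final: pos=(3.873,3.636), heading=68, 6 segment(s) drawn

Segment lengths:
  seg 1: (2,-10) -> (2,-26), length = 16
  seg 2: (2,-26) -> (2,-16), length = 10
  seg 3: (2,-16) -> (2,-4), length = 12
  seg 4: (2,-4) -> (2,-1), length = 3
  seg 5: (2,-1) -> (3.124,1.782), length = 3
  seg 6: (3.124,1.782) -> (3.873,3.636), length = 2
Total = 46

Answer: 46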